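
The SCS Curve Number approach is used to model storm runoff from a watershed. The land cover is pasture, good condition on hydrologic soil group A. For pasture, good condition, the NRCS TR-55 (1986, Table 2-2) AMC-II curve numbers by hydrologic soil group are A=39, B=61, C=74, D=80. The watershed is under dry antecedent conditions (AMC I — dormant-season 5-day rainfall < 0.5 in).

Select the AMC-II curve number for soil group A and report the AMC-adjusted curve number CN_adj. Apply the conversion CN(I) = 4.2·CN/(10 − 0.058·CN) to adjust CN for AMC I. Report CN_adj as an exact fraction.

NRCS table: pasture, good condition, soil group A → CN(II) = 39
CN(I) from CN(II)=39: (4.2·39)/(10 − 0.058·39) = 81900/3869 ≈ 21.168

CN_adj = 81900/3869 ≈ 21.168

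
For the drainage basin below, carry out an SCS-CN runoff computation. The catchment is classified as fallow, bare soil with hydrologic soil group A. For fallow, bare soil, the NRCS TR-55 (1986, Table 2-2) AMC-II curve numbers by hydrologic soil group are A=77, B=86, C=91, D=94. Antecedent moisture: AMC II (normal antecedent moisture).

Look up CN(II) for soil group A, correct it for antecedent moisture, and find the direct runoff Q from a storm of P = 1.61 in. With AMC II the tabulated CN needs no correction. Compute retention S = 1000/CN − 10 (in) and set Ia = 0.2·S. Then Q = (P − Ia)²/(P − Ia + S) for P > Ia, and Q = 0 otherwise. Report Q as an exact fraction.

Q = 2643183/10310300 in ≈ 0.256 in

NRCS table: fallow, bare soil, soil group A → CN(II) = 77
Average conditions: CN = 77 (no AMC adjustment).
S = 1000/77 − 10 = 230/77 in ≈ 2.987 in
Ia = 0.2S: 0.2·2.987 = 0.597 in (exactly 46/77)
P − Ia = 1.610 − 0.597 = 7797/7700 ≈ 1.013 in (> 0, runoff occurs)
Runoff Q = (P−Ia)²/(P−Ia+S) = (1.013)²/(1.013+2.987) = 2643183/10310300 ≈ 0.256 in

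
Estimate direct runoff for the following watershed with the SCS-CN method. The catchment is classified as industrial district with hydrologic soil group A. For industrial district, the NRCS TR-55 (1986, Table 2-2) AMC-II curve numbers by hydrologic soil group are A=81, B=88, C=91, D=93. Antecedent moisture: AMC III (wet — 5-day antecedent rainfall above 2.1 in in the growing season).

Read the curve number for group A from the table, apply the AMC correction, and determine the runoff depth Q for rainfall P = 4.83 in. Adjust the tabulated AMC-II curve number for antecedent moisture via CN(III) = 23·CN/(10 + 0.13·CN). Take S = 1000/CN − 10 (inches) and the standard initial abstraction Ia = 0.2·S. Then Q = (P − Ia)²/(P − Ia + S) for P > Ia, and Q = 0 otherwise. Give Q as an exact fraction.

Q = 742749225241/195955742700 in ≈ 3.790 in

NRCS table: industrial district, soil group A → CN(II) = 81
Adjust CN=81 to AMC III: 23·81/(10 + 0.13·81) → 1863 ÷ (2053/100) = 186300/2053 ≈ 90.745
Max retention: S = 1000/(186300/2053) − 10 = 1900/1863 in (≈ 1.020 in)
Initial abstraction Ia = S/5 = (1900/1863)/5 = 380/1863 ≈ 0.204 in
Excess rainfall: 4.830 − 0.204 = 4.626 in; P > Ia so Q > 0
Runoff Q = (P−Ia)²/(P−Ia+S) = (4.626)²/(4.626+1.020) = 742749225241/195955742700 ≈ 3.790 in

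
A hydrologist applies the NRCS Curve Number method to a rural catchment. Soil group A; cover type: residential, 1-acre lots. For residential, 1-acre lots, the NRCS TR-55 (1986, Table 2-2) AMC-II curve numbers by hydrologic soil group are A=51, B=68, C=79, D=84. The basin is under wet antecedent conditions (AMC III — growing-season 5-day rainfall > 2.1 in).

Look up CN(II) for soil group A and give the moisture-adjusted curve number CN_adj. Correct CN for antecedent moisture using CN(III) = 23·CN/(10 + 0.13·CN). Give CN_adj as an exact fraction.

CN_adj = 117300/1663 ≈ 70.535

NRCS table: residential, 1-acre lots, soil group A → CN(II) = 51
CN(III) from CN(II)=51: (23·51)/(10 + 0.13·51) = 117300/1663 ≈ 70.535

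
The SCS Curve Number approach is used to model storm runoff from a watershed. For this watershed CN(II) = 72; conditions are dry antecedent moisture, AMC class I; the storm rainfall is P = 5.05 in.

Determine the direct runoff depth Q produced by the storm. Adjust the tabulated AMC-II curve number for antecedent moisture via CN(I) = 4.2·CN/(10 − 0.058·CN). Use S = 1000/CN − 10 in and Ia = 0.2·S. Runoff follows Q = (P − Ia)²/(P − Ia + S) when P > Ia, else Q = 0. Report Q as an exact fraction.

Dry (AMC I): CN(I) = 4.2·72/(10 − 0.058·72) = (1512/5)/(728/125) = 675/13 ≈ 51.923
Retention S: 1000/CN − 10 with CN=51.923 → S = 250/27 ≈ 9.259 in
Initial abstraction Ia = S/5 = (250/27)/5 = 50/27 ≈ 1.852 in
Excess rainfall: 5.050 − 1.852 = 3.198 in; P > Ia so Q > 0
Q: (1727/540)² ÷ (6727/540) = 2982529/3632580 in (≈ 0.821 in)

Q = 2982529/3632580 in ≈ 0.821 in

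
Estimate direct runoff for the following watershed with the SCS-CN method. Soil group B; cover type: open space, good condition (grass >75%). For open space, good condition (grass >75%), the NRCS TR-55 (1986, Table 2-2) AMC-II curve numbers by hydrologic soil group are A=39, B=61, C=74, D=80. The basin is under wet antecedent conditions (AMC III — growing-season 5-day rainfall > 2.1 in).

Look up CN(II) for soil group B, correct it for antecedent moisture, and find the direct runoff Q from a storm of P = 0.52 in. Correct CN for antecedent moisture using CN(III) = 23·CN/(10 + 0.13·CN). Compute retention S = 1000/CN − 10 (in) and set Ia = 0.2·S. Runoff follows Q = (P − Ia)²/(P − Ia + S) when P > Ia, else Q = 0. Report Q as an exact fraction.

NRCS table: open space, good condition (grass >75%), soil group B → CN(II) = 61
Wet (AMC III): CN(III) = 23·61/(10 + 0.13·61) = 1403/(1793/100) = 140300/1793 ≈ 78.249
S = 1000/(140300/1793) − 10 = 3900/1403 in ≈ 2.780 in
Ia = 0.2·(3900/1403) = 780/1403 in ≈ 0.556 in
P = 0.520 ≤ Ia = 0.556 in: entire storm abstracted, Q = 0.

Q = 0 in ≈ 0.000 in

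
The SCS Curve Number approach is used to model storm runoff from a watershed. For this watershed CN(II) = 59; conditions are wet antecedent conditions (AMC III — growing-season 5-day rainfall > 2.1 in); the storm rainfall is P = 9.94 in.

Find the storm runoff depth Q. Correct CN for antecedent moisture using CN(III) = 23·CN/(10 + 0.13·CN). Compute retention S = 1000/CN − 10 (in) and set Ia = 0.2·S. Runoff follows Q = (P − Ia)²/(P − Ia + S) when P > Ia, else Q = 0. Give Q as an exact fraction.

Q = 401232298041/56887407650 in ≈ 7.053 in

Adjust CN=59 to AMC III: 23·59/(10 + 0.13·59) → 1357 ÷ (1767/100) = 135700/1767 ≈ 76.797
Max retention: S = 1000/(135700/1767) − 10 = 4100/1357 in (≈ 3.021 in)
Initial abstraction Ia = S/5 = (4100/1357)/5 = 820/1357 ≈ 0.604 in
Since P=9.940 > Ia=0.604: effective rainfall P−Ia = 633429/67850 in
Q: (633429/67850)² ÷ (838429/67850) = 401232298041/56887407650 in (≈ 7.053 in)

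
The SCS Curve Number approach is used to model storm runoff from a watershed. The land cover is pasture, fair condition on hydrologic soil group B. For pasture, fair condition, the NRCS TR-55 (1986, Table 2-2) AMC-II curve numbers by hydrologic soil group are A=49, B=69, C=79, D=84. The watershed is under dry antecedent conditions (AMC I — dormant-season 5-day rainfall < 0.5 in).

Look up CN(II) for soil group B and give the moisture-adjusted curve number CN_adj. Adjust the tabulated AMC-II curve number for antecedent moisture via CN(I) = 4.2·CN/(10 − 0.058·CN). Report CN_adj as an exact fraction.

NRCS table: pasture, fair condition, soil group B → CN(II) = 69
CN(I) from CN(II)=69: (4.2·69)/(10 − 0.058·69) = 144900/2999 ≈ 48.316

CN_adj = 144900/2999 ≈ 48.316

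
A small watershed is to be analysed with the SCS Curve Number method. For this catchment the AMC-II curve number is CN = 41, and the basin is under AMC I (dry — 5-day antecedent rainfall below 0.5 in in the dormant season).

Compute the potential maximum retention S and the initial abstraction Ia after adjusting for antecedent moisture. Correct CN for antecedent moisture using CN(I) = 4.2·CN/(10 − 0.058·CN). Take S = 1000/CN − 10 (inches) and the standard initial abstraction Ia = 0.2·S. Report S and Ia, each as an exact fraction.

S = 29500/861 in ≈ 34.262 in; Ia = 5900/861 in ≈ 6.852 in

Adjust CN=41 to AMC I: 4.2·41/(10 − 0.058·41) → (861/5) ÷ (3811/500) = 86100/3811 ≈ 22.592
Max retention: S = 1000/(86100/3811) − 10 = 29500/861 in (≈ 34.262 in)
Initial abstraction Ia = S/5 = (29500/861)/5 = 5900/861 ≈ 6.852 in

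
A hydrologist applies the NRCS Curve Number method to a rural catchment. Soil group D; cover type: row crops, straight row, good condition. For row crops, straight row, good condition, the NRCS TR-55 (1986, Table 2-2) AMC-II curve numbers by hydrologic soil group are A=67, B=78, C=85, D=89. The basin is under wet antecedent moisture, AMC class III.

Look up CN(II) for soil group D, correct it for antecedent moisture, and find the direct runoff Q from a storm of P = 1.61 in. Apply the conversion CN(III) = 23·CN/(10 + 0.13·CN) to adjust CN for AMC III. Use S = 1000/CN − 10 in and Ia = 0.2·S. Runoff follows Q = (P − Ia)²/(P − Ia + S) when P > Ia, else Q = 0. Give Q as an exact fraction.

NRCS table: row crops, straight row, good condition, soil group D → CN(II) = 89
Adjust CN=89 to AMC III: 23·89/(10 + 0.13·89) → 2047 ÷ (2157/100) = 204700/2157 ≈ 94.900
Retention S: 1000/CN − 10 with CN=94.900 → S = 1100/2047 ≈ 0.537 in
Ia = 0.2·(1100/2047) = 220/2047 in ≈ 0.107 in
P − Ia = 1.610 − 0.107 = 307567/204700 ≈ 1.503 in (> 0, runoff occurs)
Runoff Q = (P−Ia)²/(P−Ia+S) = (1.503)²/(1.503+0.537) = 94597459489/85475964900 ≈ 1.107 in

Q = 94597459489/85475964900 in ≈ 1.107 in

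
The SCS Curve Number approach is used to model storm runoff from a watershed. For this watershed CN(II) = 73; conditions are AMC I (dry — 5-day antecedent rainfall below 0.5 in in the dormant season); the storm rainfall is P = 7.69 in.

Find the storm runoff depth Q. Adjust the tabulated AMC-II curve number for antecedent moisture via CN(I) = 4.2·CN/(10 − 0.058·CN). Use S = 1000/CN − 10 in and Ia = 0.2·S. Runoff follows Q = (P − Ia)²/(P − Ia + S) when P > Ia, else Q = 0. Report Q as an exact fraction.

Q = 91784155681/38476204900 in ≈ 2.385 in

Adjust CN=73 to AMC I: 4.2·73/(10 − 0.058·73) → (1533/5) ÷ (2883/500) = 51100/961 ≈ 53.174
Retention S: 1000/CN − 10 with CN=53.174 → S = 4500/511 ≈ 8.806 in
Initial abstraction Ia = S/5 = (4500/511)/5 = 900/511 ≈ 1.761 in
Excess rainfall: 7.690 − 1.761 = 5.929 in; P > Ia so Q > 0
Q: (302959/51100)² ÷ (752959/51100) = 91784155681/38476204900 in (≈ 2.385 in)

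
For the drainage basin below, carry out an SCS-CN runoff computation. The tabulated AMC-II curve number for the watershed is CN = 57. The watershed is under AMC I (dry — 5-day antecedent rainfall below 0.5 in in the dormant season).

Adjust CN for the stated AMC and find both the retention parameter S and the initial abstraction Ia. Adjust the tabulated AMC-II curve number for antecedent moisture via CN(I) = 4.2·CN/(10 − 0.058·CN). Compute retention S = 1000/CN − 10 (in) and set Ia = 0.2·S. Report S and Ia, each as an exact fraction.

Dry (AMC I): CN(I) = 4.2·57/(10 − 0.058·57) = (1197/5)/(3347/500) = 119700/3347 ≈ 35.763
Max retention: S = 1000/(119700/3347) − 10 = 21500/1197 in (≈ 17.962 in)
Ia = 0.2S: 0.2·17.962 = 3.592 in (exactly 4300/1197)

S = 21500/1197 in ≈ 17.962 in; Ia = 4300/1197 in ≈ 3.592 in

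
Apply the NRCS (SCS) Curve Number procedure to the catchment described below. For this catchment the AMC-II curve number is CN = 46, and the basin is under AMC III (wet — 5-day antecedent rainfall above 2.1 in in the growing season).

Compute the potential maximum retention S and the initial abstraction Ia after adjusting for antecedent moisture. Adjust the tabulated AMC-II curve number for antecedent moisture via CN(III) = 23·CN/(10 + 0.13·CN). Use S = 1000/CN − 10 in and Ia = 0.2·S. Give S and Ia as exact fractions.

S = 2700/529 in ≈ 5.104 in; Ia = 540/529 in ≈ 1.021 in

Wet (AMC III): CN(III) = 23·46/(10 + 0.13·46) = 1058/(799/50) = 52900/799 ≈ 66.208
S = 1000/(52900/799) − 10 = 2700/529 in ≈ 5.104 in
Ia = 0.2·(2700/529) = 540/529 in ≈ 1.021 in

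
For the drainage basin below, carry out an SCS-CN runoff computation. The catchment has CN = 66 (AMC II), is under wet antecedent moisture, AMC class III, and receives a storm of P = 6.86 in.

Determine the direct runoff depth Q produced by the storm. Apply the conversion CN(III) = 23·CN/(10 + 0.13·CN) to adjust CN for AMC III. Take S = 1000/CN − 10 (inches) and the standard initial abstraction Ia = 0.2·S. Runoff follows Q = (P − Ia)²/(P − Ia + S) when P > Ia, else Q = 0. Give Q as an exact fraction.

Q = 59212895569/12460389150 in ≈ 4.752 in

Wet (AMC III): CN(III) = 23·66/(10 + 0.13·66) = 1518/(929/50) = 75900/929 ≈ 81.701
Max retention: S = 1000/(75900/929) − 10 = 1700/759 in (≈ 2.240 in)
Initial abstraction Ia = S/5 = (1700/759)/5 = 340/759 ≈ 0.448 in
P − Ia = 6.860 − 0.448 = 243337/37950 ≈ 6.412 in (> 0, runoff occurs)
Q: (243337/37950)² ÷ (328337/37950) = 59212895569/12460389150 in (≈ 4.752 in)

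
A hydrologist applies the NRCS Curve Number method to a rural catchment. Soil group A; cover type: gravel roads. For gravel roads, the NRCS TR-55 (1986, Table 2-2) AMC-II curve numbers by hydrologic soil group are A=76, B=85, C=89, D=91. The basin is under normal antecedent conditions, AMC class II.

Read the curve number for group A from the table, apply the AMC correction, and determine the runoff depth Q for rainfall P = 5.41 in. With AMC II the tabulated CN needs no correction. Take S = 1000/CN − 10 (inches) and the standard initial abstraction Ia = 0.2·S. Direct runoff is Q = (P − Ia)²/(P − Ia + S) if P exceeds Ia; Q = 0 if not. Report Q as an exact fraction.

NRCS table: gravel roads, soil group A → CN(II) = 76
Average conditions: CN = 76 (no AMC adjustment).
S = 1000/76 − 10 = 60/19 in ≈ 3.158 in
Ia = 0.2S: 0.2·3.158 = 0.632 in (exactly 12/19)
P − Ia = 5.410 − 0.632 = 9079/1900 ≈ 4.778 in (> 0, runoff occurs)
Q: (9079/1900)² ÷ (15079/1900) = 82428241/28650100 in (≈ 2.877 in)

Q = 82428241/28650100 in ≈ 2.877 in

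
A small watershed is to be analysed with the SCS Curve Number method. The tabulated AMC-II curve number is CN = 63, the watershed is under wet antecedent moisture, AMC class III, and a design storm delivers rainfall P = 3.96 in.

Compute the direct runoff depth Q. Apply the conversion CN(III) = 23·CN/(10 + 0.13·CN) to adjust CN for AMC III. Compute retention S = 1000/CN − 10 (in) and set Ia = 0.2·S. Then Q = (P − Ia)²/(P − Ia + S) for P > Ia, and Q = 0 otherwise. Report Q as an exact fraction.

CN(III) from CN(II)=63: (23·63)/(10 + 0.13·63) = 144900/1819 ≈ 79.659
S = 1000/(144900/1819) − 10 = 3700/1449 in ≈ 2.553 in
Initial abstraction Ia = S/5 = (3700/1449)/5 = 740/1449 ≈ 0.511 in
Since P=3.960 > Ia=0.511: effective rainfall P−Ia = 124951/36225 in
Runoff Q = (P−Ia)²/(P−Ia+S) = (3.449)²/(3.449+2.553) = 15612752401/7877162475 ≈ 1.982 in

Q = 15612752401/7877162475 in ≈ 1.982 in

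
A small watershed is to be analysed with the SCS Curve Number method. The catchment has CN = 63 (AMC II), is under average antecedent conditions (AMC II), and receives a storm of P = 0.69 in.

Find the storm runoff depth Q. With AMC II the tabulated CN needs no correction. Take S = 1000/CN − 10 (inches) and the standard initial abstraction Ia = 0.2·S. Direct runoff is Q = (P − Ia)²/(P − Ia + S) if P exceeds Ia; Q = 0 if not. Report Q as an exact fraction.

Average conditions: CN = 63 (no AMC adjustment).
Retention S: 1000/CN − 10 with CN=63.000 → S = 370/63 ≈ 5.873 in
Ia = 0.2S: 0.2·5.873 = 1.175 in (exactly 74/63)
P = 0.690 ≤ Ia = 1.175 in: entire storm abstracted, Q = 0.

Q = 0 in ≈ 0.000 in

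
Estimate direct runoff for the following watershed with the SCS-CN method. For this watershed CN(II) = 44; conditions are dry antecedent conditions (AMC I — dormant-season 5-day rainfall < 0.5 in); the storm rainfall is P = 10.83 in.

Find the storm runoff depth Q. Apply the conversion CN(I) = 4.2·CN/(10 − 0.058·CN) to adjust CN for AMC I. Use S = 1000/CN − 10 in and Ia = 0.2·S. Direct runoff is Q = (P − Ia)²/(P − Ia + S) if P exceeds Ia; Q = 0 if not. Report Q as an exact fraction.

Q = 247716121/381938700 in ≈ 0.649 in

Adjust CN=44 to AMC I: 4.2·44/(10 − 0.058·44) → (924/5) ÷ (931/125) = 3300/133 ≈ 24.812
Retention S: 1000/CN − 10 with CN=24.812 → S = 1000/33 ≈ 30.303 in
Ia = 0.2·(1000/33) = 200/33 in ≈ 6.061 in
P − Ia = 10.830 − 6.061 = 15739/3300 ≈ 4.769 in (> 0, runoff occurs)
Runoff Q = (P−Ia)²/(P−Ia+S) = (4.769)²/(4.769+30.303) = 247716121/381938700 ≈ 0.649 in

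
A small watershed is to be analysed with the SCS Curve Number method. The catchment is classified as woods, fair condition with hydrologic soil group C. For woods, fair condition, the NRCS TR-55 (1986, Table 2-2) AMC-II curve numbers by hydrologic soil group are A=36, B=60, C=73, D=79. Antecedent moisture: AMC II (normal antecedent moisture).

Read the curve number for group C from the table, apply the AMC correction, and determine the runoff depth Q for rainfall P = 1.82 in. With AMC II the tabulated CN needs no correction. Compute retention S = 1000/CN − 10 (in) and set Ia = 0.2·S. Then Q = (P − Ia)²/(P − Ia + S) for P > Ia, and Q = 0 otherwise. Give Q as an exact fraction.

NRCS table: woods, fair condition, soil group C → CN(II) = 73
CN(II) = 73; AMC II needs no correction.
S = 1000/73 − 10 = 270/73 in ≈ 3.699 in
Initial abstraction Ia = S/5 = (270/73)/5 = 54/73 ≈ 0.740 in
P − Ia = 1.820 − 0.740 = 3943/3650 ≈ 1.080 in (> 0, runoff occurs)
Q: (3943/3650)² ÷ (17443/3650) = 15547249/63666950 in (≈ 0.244 in)

Q = 15547249/63666950 in ≈ 0.244 in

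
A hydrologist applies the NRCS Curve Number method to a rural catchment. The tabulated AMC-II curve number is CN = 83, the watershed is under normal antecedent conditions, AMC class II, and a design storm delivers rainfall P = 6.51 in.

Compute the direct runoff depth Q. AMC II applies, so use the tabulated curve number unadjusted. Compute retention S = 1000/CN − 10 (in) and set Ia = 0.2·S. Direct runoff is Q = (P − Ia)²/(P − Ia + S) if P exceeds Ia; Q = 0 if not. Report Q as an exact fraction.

Q = 2563700689/561353900 in ≈ 4.567 in

Average conditions: CN = 83 (no AMC adjustment).
Max retention: S = 1000/83 − 10 = 170/83 in (≈ 2.048 in)
Ia = 0.2·(170/83) = 34/83 in ≈ 0.410 in
Excess rainfall: 6.510 − 0.410 = 6.100 in; P > Ia so Q > 0
Q: (50633/8300)² ÷ (67633/8300) = 2563700689/561353900 in (≈ 4.567 in)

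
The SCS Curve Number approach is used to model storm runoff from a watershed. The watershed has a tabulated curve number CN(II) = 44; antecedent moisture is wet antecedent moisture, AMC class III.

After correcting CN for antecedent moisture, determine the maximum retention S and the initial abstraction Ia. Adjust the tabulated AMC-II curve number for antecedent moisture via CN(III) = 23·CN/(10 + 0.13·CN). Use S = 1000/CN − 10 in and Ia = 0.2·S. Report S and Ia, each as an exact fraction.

Adjust CN=44 to AMC III: 23·44/(10 + 0.13·44) → 1012 ÷ (393/25) = 25300/393 ≈ 64.377
Retention S: 1000/CN − 10 with CN=64.377 → S = 1400/253 ≈ 5.534 in
Ia = 0.2·(1400/253) = 280/253 in ≈ 1.107 in

S = 1400/253 in ≈ 5.534 in; Ia = 280/253 in ≈ 1.107 in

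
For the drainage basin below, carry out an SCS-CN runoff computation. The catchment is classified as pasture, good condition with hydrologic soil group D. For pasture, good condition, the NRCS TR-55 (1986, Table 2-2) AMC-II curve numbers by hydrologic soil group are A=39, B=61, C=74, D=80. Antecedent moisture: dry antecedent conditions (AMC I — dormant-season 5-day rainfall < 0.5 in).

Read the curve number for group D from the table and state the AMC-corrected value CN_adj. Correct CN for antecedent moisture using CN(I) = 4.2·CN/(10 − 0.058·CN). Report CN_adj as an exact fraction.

NRCS table: pasture, good condition, soil group D → CN(II) = 80
Adjust CN=80 to AMC I: 4.2·80/(10 − 0.058·80) → 336 ÷ (134/25) = 4200/67 ≈ 62.687

CN_adj = 4200/67 ≈ 62.687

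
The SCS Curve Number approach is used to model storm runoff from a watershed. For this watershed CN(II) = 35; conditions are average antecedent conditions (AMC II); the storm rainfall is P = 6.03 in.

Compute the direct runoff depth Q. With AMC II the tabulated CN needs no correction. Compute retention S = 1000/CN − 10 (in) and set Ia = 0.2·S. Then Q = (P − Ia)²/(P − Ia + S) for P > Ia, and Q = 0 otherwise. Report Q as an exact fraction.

AMC II — tabulated CN = 35 applies directly.
Retention S: 1000/CN − 10 with CN=35.000 → S = 130/7 ≈ 18.571 in
Ia = 0.2·(130/7) = 26/7 in ≈ 3.714 in
P − Ia = 6.030 − 3.714 = 1621/700 ≈ 2.316 in (> 0, runoff occurs)
Q: (1621/700)² ÷ (14621/700) = 2627641/10234700 in (≈ 0.257 in)

Q = 2627641/10234700 in ≈ 0.257 in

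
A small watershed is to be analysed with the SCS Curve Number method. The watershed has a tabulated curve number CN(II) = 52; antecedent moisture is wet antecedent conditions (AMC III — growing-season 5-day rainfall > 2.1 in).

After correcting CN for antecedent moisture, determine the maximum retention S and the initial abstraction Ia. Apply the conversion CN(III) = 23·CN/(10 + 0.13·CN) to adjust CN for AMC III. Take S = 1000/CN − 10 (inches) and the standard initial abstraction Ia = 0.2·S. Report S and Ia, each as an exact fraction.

S = 1200/299 in ≈ 4.013 in; Ia = 240/299 in ≈ 0.803 in

Wet (AMC III): CN(III) = 23·52/(10 + 0.13·52) = 1196/(419/25) = 29900/419 ≈ 71.360
Max retention: S = 1000/(29900/419) − 10 = 1200/299 in (≈ 4.013 in)
Ia = 0.2S: 0.2·4.013 = 0.803 in (exactly 240/299)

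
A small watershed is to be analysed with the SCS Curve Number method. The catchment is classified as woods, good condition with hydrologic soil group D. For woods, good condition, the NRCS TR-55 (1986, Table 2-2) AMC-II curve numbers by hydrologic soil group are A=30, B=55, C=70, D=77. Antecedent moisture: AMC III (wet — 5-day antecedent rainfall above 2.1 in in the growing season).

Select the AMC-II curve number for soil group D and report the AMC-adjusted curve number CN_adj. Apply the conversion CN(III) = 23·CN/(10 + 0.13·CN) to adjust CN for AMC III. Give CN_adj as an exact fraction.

NRCS table: woods, good condition, soil group D → CN(II) = 77
Adjust CN=77 to AMC III: 23·77/(10 + 0.13·77) → 1771 ÷ (2001/100) = 7700/87 ≈ 88.506

CN_adj = 7700/87 ≈ 88.506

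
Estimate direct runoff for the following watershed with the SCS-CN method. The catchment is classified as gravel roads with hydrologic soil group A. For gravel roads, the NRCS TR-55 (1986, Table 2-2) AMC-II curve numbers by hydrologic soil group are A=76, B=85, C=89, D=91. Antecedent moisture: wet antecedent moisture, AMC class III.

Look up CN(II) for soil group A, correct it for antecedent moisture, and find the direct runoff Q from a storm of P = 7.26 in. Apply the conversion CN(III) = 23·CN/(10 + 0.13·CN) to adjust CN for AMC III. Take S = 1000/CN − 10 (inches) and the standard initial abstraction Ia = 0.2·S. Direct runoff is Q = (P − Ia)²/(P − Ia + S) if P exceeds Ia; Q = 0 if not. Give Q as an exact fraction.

Q = 7765407387/1330162450 in ≈ 5.838 in

NRCS table: gravel roads, soil group A → CN(II) = 76
Wet (AMC III): CN(III) = 23·76/(10 + 0.13·76) = 1748/(497/25) = 43700/497 ≈ 87.928
Retention S: 1000/CN − 10 with CN=87.928 → S = 600/437 ≈ 1.373 in
Initial abstraction Ia = S/5 = (600/437)/5 = 120/437 ≈ 0.275 in
Since P=7.260 > Ia=0.275: effective rainfall P−Ia = 152631/21850 in
Runoff Q = (P−Ia)²/(P−Ia+S) = (6.985)²/(6.985+1.373) = 7765407387/1330162450 ≈ 5.838 in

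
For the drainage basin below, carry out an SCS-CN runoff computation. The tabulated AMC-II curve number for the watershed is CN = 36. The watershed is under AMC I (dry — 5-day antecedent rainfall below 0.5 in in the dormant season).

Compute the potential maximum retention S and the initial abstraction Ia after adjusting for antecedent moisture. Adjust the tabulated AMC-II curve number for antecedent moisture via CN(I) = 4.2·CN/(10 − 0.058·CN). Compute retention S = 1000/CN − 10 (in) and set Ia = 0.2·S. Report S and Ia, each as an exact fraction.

Dry (AMC I): CN(I) = 4.2·36/(10 − 0.058·36) = (756/5)/(989/125) = 18900/989 ≈ 19.110
Retention S: 1000/CN − 10 with CN=19.110 → S = 8000/189 ≈ 42.328 in
Ia = 0.2S: 0.2·42.328 = 8.466 in (exactly 1600/189)

S = 8000/189 in ≈ 42.328 in; Ia = 1600/189 in ≈ 8.466 in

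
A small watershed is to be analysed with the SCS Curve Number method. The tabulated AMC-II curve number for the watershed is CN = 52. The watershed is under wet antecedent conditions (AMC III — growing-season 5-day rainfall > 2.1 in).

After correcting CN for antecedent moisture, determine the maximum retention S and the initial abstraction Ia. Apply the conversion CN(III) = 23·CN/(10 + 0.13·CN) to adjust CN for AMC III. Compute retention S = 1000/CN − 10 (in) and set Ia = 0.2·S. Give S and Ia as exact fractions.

S = 1200/299 in ≈ 4.013 in; Ia = 240/299 in ≈ 0.803 in

Wet (AMC III): CN(III) = 23·52/(10 + 0.13·52) = 1196/(419/25) = 29900/419 ≈ 71.360
Retention S: 1000/CN − 10 with CN=71.360 → S = 1200/299 ≈ 4.013 in
Initial abstraction Ia = S/5 = (1200/299)/5 = 240/299 ≈ 0.803 in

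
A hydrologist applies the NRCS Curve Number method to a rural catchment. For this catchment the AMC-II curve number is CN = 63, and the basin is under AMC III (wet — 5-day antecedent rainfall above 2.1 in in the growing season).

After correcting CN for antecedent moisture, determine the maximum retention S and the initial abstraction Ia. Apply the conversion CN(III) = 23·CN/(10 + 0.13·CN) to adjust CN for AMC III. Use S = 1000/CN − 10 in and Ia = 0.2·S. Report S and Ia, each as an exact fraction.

Wet (AMC III): CN(III) = 23·63/(10 + 0.13·63) = 1449/(1819/100) = 144900/1819 ≈ 79.659
Retention S: 1000/CN − 10 with CN=79.659 → S = 3700/1449 ≈ 2.553 in
Ia = 0.2·(3700/1449) = 740/1449 in ≈ 0.511 in

S = 3700/1449 in ≈ 2.553 in; Ia = 740/1449 in ≈ 0.511 in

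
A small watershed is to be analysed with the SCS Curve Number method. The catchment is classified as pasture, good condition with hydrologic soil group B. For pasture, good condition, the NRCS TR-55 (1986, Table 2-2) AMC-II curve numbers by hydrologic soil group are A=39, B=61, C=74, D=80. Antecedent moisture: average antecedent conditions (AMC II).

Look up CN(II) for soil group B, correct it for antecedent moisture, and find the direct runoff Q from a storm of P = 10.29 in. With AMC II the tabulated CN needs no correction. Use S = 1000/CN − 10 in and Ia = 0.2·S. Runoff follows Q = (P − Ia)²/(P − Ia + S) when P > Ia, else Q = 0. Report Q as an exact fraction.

Q = 335732329/63690100 in ≈ 5.271 in

NRCS table: pasture, good condition, soil group B → CN(II) = 61
Average conditions: CN = 61 (no AMC adjustment).
Max retention: S = 1000/61 − 10 = 390/61 in (≈ 6.393 in)
Ia = 0.2S: 0.2·6.393 = 1.279 in (exactly 78/61)
Excess rainfall: 10.290 − 1.279 = 9.011 in; P > Ia so Q > 0
Q: (54969/6100)² ÷ (93969/6100) = 335732329/63690100 in (≈ 5.271 in)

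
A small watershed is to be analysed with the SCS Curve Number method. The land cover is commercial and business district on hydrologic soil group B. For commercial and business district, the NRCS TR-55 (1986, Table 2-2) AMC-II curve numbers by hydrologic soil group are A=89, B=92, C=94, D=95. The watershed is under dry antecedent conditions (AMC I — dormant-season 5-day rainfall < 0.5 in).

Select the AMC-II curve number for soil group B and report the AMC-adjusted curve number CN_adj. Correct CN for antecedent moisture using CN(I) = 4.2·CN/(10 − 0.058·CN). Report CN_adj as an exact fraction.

NRCS table: commercial and business district, soil group B → CN(II) = 92
CN(I) from CN(II)=92: (4.2·92)/(10 − 0.058·92) = 48300/583 ≈ 82.847

CN_adj = 48300/583 ≈ 82.847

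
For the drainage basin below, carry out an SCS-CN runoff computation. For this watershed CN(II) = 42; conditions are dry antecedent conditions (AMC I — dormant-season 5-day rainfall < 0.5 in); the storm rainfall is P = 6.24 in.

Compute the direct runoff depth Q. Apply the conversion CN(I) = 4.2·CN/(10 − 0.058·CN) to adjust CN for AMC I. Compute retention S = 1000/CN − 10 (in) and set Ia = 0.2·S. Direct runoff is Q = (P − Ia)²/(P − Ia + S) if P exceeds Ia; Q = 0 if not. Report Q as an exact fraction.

CN(I) from CN(II)=42: (4.2·42)/(10 − 0.058·42) = 44100/1891 ≈ 23.321
Max retention: S = 1000/(44100/1891) − 10 = 14500/441 in (≈ 32.880 in)
Ia = 0.2S: 0.2·32.880 = 6.576 in (exactly 2900/441)
P = 6.240 ≤ Ia = 6.576 in: entire storm abstracted, Q = 0.

Q = 0 in ≈ 0.000 in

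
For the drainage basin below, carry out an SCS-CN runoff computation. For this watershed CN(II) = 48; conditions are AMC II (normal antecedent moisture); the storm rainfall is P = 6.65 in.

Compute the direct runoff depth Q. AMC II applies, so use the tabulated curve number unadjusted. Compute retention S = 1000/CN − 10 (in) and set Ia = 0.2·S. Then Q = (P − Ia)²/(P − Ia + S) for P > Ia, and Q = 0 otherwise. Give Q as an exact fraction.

CN(II) = 48; AMC II needs no correction.
S = 1000/48 − 10 = 65/6 in ≈ 10.833 in
Ia = 0.2S: 0.2·10.833 = 2.167 in (exactly 13/6)
Excess rainfall: 6.650 − 2.167 = 4.483 in; P > Ia so Q > 0
Q = (269/60)²/((269/60) + 65/6) = (72361/3600)/(919/60) = 72361/55140 in ≈ 1.312 in

Q = 72361/55140 in ≈ 1.312 in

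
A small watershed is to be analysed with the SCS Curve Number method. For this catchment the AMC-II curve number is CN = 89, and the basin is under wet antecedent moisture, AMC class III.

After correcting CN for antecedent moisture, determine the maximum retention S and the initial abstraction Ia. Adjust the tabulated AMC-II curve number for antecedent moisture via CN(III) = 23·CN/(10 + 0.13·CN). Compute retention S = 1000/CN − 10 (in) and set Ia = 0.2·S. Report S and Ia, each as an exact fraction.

S = 1100/2047 in ≈ 0.537 in; Ia = 220/2047 in ≈ 0.107 in

CN(III) from CN(II)=89: (23·89)/(10 + 0.13·89) = 204700/2157 ≈ 94.900
Max retention: S = 1000/(204700/2157) − 10 = 1100/2047 in (≈ 0.537 in)
Ia = 0.2·(1100/2047) = 220/2047 in ≈ 0.107 in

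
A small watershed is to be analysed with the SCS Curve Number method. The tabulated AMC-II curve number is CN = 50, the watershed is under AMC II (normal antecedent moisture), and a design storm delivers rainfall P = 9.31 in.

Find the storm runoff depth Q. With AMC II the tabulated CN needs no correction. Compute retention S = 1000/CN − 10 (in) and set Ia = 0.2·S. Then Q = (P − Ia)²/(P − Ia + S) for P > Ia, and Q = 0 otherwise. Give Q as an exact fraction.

Q = 534361/173100 in ≈ 3.087 in

Average conditions: CN = 50 (no AMC adjustment).
S = 1000/50 − 10 = 10 in ≈ 10.000 in
Ia = 0.2·10 = 2 in ≈ 2.000 in
Since P=9.310 > Ia=2.000: effective rainfall P−Ia = 731/100 in
Runoff Q = (P−Ia)²/(P−Ia+S) = (7.310)²/(7.310+10.000) = 534361/173100 ≈ 3.087 in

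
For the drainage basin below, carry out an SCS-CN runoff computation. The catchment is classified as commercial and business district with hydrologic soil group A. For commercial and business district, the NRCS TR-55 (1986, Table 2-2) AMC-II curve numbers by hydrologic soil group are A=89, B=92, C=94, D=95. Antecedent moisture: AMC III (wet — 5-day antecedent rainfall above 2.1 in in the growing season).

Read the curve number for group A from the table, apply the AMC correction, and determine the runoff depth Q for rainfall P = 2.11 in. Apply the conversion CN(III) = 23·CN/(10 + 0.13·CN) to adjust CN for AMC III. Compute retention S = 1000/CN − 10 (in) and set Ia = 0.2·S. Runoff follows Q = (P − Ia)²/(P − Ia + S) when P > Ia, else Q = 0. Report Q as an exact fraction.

Q = 168031946889/106427009900 in ≈ 1.579 in

NRCS table: commercial and business district, soil group A → CN(II) = 89
Wet (AMC III): CN(III) = 23·89/(10 + 0.13·89) = 2047/(2157/100) = 204700/2157 ≈ 94.900
S = 1000/(204700/2157) − 10 = 1100/2047 in ≈ 0.537 in
Ia = 0.2·(1100/2047) = 220/2047 in ≈ 0.107 in
Since P=2.110 > Ia=0.107: effective rainfall P−Ia = 409917/204700 in
Q = (409917/204700)²/((409917/204700) + 1100/2047) = (168031946889/41902090000)/(519917/204700) = 168031946889/106427009900 in ≈ 1.579 in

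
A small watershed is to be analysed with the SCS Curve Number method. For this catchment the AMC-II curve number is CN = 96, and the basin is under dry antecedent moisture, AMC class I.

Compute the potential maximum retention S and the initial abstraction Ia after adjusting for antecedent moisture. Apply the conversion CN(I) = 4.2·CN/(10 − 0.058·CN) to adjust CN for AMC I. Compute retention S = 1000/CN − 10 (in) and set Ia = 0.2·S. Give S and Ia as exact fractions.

Adjust CN=96 to AMC I: 4.2·96/(10 − 0.058·96) → (2016/5) ÷ (554/125) = 25200/277 ≈ 90.975
Retention S: 1000/CN − 10 with CN=90.975 → S = 125/126 ≈ 0.992 in
Ia = 0.2S: 0.2·0.992 = 0.198 in (exactly 25/126)

S = 125/126 in ≈ 0.992 in; Ia = 25/126 in ≈ 0.198 in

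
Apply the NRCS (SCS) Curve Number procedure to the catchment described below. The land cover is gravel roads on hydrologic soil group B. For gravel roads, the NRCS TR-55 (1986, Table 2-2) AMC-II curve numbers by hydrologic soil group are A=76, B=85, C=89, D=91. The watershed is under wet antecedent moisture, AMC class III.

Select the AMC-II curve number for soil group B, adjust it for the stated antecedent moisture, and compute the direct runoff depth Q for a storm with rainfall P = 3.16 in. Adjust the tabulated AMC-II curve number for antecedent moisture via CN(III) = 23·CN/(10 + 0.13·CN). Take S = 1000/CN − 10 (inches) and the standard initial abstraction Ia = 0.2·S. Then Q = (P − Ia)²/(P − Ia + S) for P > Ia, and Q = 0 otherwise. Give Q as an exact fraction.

NRCS table: gravel roads, soil group B → CN(II) = 85
Wet (AMC III): CN(III) = 23·85/(10 + 0.13·85) = 1955/(421/20) = 39100/421 ≈ 92.874
S = 1000/(39100/421) − 10 = 300/391 in ≈ 0.767 in
Ia = 0.2·(300/391) = 60/391 in ≈ 0.153 in
Since P=3.160 > Ia=0.153: effective rainfall P−Ia = 29389/9775 in
Q: (29389/9775)² ÷ (36889/9775) = 863713321/360589975 in (≈ 2.395 in)

Q = 863713321/360589975 in ≈ 2.395 in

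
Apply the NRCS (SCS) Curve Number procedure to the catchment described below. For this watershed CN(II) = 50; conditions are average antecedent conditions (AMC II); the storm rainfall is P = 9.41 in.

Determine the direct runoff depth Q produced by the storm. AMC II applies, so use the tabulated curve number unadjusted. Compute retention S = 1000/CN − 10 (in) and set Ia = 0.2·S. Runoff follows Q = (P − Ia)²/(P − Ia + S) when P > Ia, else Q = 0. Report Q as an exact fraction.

Q = 549081/174100 in ≈ 3.154 in

CN(II) = 50; AMC II needs no correction.
S = 1000/50 − 10 = 10 in ≈ 10.000 in
Ia = 0.2·10 = 2 in ≈ 2.000 in
P − Ia = 9.410 − 2.000 = 741/100 ≈ 7.410 in (> 0, runoff occurs)
Runoff Q = (P−Ia)²/(P−Ia+S) = (7.410)²/(7.410+10.000) = 549081/174100 ≈ 3.154 in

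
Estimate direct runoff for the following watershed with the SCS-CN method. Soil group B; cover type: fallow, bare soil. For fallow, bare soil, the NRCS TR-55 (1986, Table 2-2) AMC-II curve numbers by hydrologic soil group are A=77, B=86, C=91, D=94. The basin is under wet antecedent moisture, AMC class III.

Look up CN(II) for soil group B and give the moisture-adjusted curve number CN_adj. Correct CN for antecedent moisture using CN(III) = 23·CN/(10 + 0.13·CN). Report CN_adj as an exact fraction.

CN_adj = 98900/1059 ≈ 93.390

NRCS table: fallow, bare soil, soil group B → CN(II) = 86
CN(III) from CN(II)=86: (23·86)/(10 + 0.13·86) = 98900/1059 ≈ 93.390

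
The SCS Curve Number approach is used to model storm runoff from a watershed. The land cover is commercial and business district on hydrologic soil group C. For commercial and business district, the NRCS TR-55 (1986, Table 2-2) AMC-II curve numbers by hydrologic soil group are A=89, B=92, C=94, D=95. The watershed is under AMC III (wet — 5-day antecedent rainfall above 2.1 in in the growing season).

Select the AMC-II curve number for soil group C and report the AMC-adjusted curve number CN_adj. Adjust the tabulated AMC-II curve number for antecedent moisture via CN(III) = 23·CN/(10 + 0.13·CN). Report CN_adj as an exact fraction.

NRCS table: commercial and business district, soil group C → CN(II) = 94
Wet (AMC III): CN(III) = 23·94/(10 + 0.13·94) = 2162/(1111/50) = 108100/1111 ≈ 97.300

CN_adj = 108100/1111 ≈ 97.300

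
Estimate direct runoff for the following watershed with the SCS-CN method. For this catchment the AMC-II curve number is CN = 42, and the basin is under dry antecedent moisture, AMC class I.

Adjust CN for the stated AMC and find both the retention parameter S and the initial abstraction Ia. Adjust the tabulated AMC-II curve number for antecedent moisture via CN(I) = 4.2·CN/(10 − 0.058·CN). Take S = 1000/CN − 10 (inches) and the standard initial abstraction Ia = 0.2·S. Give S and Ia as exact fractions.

CN(I) from CN(II)=42: (4.2·42)/(10 − 0.058·42) = 44100/1891 ≈ 23.321
Retention S: 1000/CN − 10 with CN=23.321 → S = 14500/441 ≈ 32.880 in
Initial abstraction Ia = S/5 = (14500/441)/5 = 2900/441 ≈ 6.576 in

S = 14500/441 in ≈ 32.880 in; Ia = 2900/441 in ≈ 6.576 in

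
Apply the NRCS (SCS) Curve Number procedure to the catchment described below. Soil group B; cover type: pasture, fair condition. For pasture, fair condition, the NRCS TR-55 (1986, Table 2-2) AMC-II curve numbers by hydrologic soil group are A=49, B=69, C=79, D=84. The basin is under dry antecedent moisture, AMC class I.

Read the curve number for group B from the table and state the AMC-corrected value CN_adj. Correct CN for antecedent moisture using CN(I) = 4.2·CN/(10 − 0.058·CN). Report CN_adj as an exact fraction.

NRCS table: pasture, fair condition, soil group B → CN(II) = 69
Dry (AMC I): CN(I) = 4.2·69/(10 − 0.058·69) = (1449/5)/(2999/500) = 144900/2999 ≈ 48.316

CN_adj = 144900/2999 ≈ 48.316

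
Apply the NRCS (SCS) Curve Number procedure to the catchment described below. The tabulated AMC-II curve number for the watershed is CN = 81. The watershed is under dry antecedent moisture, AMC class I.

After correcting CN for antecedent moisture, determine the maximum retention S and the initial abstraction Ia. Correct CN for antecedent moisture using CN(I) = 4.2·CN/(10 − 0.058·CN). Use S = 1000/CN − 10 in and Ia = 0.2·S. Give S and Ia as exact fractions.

Dry (AMC I): CN(I) = 4.2·81/(10 − 0.058·81) = (1701/5)/(2651/500) = 170100/2651 ≈ 64.164
S = 1000/(170100/2651) − 10 = 9500/1701 in ≈ 5.585 in
Ia = 0.2S: 0.2·5.585 = 1.117 in (exactly 1900/1701)

S = 9500/1701 in ≈ 5.585 in; Ia = 1900/1701 in ≈ 1.117 in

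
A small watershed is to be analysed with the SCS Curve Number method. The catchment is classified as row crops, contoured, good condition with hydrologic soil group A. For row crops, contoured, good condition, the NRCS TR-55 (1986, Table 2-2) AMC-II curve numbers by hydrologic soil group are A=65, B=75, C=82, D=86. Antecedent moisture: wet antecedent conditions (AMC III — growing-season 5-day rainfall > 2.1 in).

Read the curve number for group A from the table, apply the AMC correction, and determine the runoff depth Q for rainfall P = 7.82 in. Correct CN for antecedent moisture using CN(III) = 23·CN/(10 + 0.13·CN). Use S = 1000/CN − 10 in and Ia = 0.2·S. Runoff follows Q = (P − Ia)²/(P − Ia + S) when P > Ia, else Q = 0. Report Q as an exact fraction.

Q = 12079988281/2166389550 in ≈ 5.576 in

NRCS table: row crops, contoured, good condition, soil group A → CN(II) = 65
Adjust CN=65 to AMC III: 23·65/(10 + 0.13·65) → 1495 ÷ (369/20) = 29900/369 ≈ 81.030
Retention S: 1000/CN − 10 with CN=81.030 → S = 700/299 ≈ 2.341 in
Initial abstraction Ia = S/5 = (700/299)/5 = 140/299 ≈ 0.468 in
Since P=7.820 > Ia=0.468: effective rainfall P−Ia = 109909/14950 in
Runoff Q = (P−Ia)²/(P−Ia+S) = (7.352)²/(7.352+2.341) = 12079988281/2166389550 ≈ 5.576 in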